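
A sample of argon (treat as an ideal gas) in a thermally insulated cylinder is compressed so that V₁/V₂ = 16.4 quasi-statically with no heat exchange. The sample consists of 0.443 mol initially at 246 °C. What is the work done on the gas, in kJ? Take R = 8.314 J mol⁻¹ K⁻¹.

Adiabatic: T₁V₁^(γ−1) = T₂V₂^(γ−1) ⇒ T₂ = T₁ (V₁/V₂)^(γ−1).
γ = 5/3 for a monatomic ideal gas, so γ−1 = 2/3.
T₁ = 246 °C = 519.1 K.
T₂ = 519.1 × 16.4^(2/3) = 3351 K.
Q = 0, so ΔU = W_on_gas = nCᵥΔT with Cᵥ = R/(γ−1) = 12.47 J/(mol·K).
ΔU = 0.443 × 12.47 × (3351 − 519.1) = 15650 J.

W ≈ 15.6 kJ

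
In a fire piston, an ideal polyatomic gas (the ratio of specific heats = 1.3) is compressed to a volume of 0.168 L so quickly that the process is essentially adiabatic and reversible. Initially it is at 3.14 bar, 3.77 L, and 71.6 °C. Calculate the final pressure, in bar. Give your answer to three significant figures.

Adiabatic: P₁V₁^γ = P₂V₂^γ ⇒ P₂ = P₁ (V₁/V₂)^γ.
P₂ = 3.14 × (3.77/0.168)^(1.3) = 179.2 bar.

P₂ ≈ 179 bar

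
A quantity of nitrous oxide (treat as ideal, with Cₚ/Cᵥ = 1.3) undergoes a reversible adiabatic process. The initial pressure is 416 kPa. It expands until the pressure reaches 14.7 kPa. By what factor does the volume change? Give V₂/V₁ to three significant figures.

V₂/V₁ ≈ 13.1

From PV^γ = const, V₂/V₁ = (P₁/P₂)^(1/γ).
V₂/V₁ = (416/14.7)^(0.769) = 13.08.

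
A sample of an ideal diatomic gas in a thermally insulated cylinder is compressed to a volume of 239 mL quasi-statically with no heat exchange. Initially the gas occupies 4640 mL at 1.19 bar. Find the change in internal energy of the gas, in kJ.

ΔU ≈ 3.14 kJ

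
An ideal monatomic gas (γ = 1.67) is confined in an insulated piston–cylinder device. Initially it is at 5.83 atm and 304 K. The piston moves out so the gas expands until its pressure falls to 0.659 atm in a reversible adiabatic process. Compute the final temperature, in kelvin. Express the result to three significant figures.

Adiabatic: T₂/T₁ = (P₂/P₁)^((γ−1)/γ).
T₂ = 304 × (0.659/5.83)^(0.401) = 126.8 K.

T₂ ≈ 127 K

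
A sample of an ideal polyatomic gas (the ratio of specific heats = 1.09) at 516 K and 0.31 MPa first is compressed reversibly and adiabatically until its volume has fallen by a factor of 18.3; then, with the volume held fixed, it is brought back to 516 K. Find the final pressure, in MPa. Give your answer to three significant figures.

P₃ ≈ 5.67 MPa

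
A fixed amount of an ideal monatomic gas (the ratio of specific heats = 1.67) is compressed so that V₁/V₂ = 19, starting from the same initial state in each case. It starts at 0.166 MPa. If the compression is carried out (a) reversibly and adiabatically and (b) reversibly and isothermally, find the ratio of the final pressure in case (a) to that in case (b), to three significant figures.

P_adiabatic / P_isothermal ≈ 7.19

Isothermal: P_b = P₁(V₁/V₂) = 0.166×19.
Adiabatic: P_a = P₁(V₁/V₂)^γ = 0.166×19^(1.67).
P_a/P_b = (V₁/V₂)^(γ−1) = 19^(0.67) = 7.191.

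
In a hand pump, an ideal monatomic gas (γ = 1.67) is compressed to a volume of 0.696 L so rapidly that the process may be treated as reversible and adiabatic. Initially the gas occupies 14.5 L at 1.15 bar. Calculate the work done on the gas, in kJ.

P₂ = P₁(V₁/V₂)^γ = 1.15×(14.5/0.696)^(1.67) = 183.2 bar.
For a reversible adiabat, W_by_gas = (P₁V₁ − P₂V₂)/(γ−1).
W_by = (115000×0.0145 − 1.832×10^7×0.000696) / (0.67) = -16550 J.
W_on_gas = −W_by = 16550 J.

W ≈ 16.5 kJ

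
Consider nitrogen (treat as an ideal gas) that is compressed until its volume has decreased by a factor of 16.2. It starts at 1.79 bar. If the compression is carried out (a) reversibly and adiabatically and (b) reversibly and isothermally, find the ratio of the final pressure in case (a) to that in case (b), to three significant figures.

For a diatomic ideal gas γ = 7/5.
Isothermal: P_b = P₁(V₁/V₂) = 1.79×16.2.
Adiabatic: P_a = P₁(V₁/V₂)^γ = 1.79×16.2^(7/5).
P_a/P_b = (V₁/V₂)^(γ−1) = 16.2^(2/5) = 3.047.

P_adiabatic / P_isothermal ≈ 3.05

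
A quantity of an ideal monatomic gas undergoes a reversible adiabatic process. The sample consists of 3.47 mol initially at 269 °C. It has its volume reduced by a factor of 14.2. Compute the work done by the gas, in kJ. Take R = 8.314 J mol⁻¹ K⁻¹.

Adiabatic: T₁V₁^(γ−1) = T₂V₂^(γ−1) ⇒ T₂ = T₁ (V₁/V₂)^(γ−1).
γ = 5/3 for a monatomic ideal gas, so γ−1 = 2/3.
T₁ = 269 °C = 542.1 K.
T₂ = 542.1 × 14.2^(2/3) = 3179 K.
Q = 0, so ΔU = W_on_gas = nCᵥΔT with Cᵥ = R/(γ−1) = 12.47 J/(mol·K).
ΔU = 3.47 × 12.47 × (3179 − 542.1) = 114100 J.
Work done by the gas = −ΔU = -114100 J.

W ≈ -114 kJ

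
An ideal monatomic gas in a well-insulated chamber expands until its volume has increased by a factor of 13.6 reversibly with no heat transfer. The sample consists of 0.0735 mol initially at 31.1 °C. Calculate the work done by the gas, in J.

W ≈ 230 J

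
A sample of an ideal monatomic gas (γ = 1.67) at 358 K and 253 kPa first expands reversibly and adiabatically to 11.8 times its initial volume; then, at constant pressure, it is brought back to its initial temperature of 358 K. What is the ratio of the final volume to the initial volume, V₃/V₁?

V₃/V₁ ≈ 61.7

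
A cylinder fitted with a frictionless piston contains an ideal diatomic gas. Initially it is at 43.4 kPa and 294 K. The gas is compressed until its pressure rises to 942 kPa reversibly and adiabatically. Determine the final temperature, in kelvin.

T₂ ≈ 708 K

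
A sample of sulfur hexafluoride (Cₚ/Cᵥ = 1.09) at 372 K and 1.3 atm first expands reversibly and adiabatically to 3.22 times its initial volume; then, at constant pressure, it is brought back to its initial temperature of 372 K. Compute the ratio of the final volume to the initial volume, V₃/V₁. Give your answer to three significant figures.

Adiabatic step: V₂/V₁ = 3.22; T₂ = T₁·(1/3.22)^(0.09) = 334.8 K.
Isobaric step: V₃/V₂ = T₃/T₂ = 372/334.8.
V₃/V₁ = (V₂/V₁)(V₃/V₂) = 3.22 × (372/334.8) = 3.577.

V₃/V₁ ≈ 3.58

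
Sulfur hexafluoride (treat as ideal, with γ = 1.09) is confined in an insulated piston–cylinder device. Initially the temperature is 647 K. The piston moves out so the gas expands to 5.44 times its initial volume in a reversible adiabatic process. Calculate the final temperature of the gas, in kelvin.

Adiabatic: T₁V₁^(γ−1) = T₂V₂^(γ−1) ⇒ T₂ = T₁ (V₁/V₂)^(γ−1).
T₂ = 647 × (1/5.44)^(0.09) = 555.5 K.

T₂ ≈ 556 K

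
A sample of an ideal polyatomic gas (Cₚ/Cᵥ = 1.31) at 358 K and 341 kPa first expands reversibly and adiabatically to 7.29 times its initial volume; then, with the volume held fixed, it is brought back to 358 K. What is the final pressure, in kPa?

P₃ ≈ 46.8 kPa

Adiabatic step (PV^γ = const): P₂ = 341×(1/7.29)^(1.31) = 25.27 kPa; T₂ = 358×(1/7.29)^(0.31) = 193.4 K.
Isochoric: P₃ = P₂(T₃/T₂) = 25.27 × (358/193.4) = 46.78 kPa.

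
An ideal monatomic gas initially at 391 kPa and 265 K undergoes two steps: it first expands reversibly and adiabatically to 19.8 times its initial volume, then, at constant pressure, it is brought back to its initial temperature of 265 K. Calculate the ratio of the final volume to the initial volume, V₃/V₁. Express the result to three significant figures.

For a monatomic ideal gas γ = 5/3.
Adiabatic step: V₂/V₁ = 19.8; T₂ = T₁·(1/19.8)^(2/3) = 36.21 K.
Isobaric step: V₃/V₂ = T₃/T₂ = 265/36.21.
V₃/V₁ = (V₂/V₁)(V₃/V₂) = 19.8 × (265/36.21) = 144.9.

V₃/V₁ ≈ 145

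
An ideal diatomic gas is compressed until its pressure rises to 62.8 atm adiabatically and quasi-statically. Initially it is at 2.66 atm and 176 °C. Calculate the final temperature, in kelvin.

Adiabatic: T₂/T₁ = (P₂/P₁)^((γ−1)/γ).
For a diatomic ideal gas γ = 7/5, so (γ−1)/γ = 2/7.
T₁ = 176 °C = 449.1 K.
T₂ = 449.1 × (62.8/2.66)^(2/7) = 1108 K.

T₂ ≈ 1110 K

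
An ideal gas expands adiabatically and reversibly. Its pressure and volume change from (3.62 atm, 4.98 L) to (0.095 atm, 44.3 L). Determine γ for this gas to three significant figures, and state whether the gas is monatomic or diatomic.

PV^γ = const ⇒ γ = ln(P₂/P₁) / ln(V₁/V₂).
γ = ln(0.095/3.62) / ln(4.98/44.3) = 1.666.
γ ≈ 1.67 is close to 5/3, so the gas is monatomic.

γ ≈ 1.67; monatomic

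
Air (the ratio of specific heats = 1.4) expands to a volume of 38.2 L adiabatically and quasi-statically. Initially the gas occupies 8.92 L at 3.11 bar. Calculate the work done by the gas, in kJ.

P₂ = P₁(V₁/V₂)^γ = 3.11×(8.92/38.2)^(1.4) = 0.4059 bar.
For a reversible adiabat, W_by_gas = (P₁V₁ − P₂V₂)/(γ−1).
W_by = (311000×0.00892 − 40590×0.0382) / (0.4) = 3059 J.

W ≈ 3.06 kJ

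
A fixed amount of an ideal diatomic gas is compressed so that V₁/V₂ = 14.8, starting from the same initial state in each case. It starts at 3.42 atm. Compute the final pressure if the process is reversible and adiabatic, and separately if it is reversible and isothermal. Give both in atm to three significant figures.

For a diatomic ideal gas γ = 7/5.
Isothermal: P₂ = P₁(V₁/V₂) = 3.42×14.8 = 50.62 atm.
Adiabatic: P₂ = P₁(V₁/V₂)^γ = 3.42×14.8^(7/5) = 148.7 atm.

adiabatic: 149 atm; isothermal: 50.6 atm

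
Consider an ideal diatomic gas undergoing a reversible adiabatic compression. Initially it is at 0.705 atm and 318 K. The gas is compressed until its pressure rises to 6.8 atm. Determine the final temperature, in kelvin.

Along an adiabat T P^((1−γ)/γ) is constant, so T₂ = T₁ (P₂/P₁)^((γ−1)/γ).
For a diatomic ideal gas γ = 7/5, so (γ−1)/γ = 2/7.
T₂ = 318 × (6.8/0.705)^(2/7) = 607.7 K.

T₂ ≈ 608 K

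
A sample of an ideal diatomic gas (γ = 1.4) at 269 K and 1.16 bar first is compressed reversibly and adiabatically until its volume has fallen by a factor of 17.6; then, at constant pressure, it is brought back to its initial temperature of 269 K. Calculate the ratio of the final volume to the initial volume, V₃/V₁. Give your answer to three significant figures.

V₃/V₁ ≈ 0.0180

Adiabatic step: V₂/V₁ = 0.05682; T₂ = T₁·17.6^(0.4) = 847.1 K.
Isobaric step: V₃/V₂ = T₃/T₂ = 269/847.1.
V₃/V₁ = (V₂/V₁)(V₃/V₂) = 0.05682 × (269/847.1) = 0.01804.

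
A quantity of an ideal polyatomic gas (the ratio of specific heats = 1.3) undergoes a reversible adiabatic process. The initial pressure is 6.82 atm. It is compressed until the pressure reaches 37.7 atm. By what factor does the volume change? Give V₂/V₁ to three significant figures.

V₂/V₁ ≈ 0.268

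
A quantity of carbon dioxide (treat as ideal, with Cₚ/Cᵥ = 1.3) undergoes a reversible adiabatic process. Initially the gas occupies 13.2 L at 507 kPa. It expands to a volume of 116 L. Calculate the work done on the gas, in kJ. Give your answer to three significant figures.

W ≈ -10.7 kJ

P₂ = P₁(V₁/V₂)^γ = 507×(13.2/116)^(1.3) = 30.06 kPa.
For a reversible adiabat, W_by_gas = (P₁V₁ − P₂V₂)/(γ−1).
W_by = (507000×0.0132 − 30060×0.116) / (0.3) = 10690 J.
W_on_gas = −W_by = -10690 J.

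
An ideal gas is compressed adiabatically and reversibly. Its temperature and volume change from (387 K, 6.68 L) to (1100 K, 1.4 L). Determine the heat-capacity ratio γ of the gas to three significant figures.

TV^(γ−1) = const ⇒ γ − 1 = ln(T₂/T₁) / ln(V₁/V₂).
γ = 1 + ln(1100/387) / ln(6.68/1.4) = 1.669.

γ ≈ 1.67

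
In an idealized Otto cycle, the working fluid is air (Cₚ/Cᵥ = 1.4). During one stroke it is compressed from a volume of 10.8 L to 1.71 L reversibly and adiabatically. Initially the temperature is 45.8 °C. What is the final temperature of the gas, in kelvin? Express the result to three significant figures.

Adiabatic: T₁V₁^(γ−1) = T₂V₂^(γ−1) ⇒ T₂ = T₁ (V₁/V₂)^(γ−1).
T₁ = 45.8 °C = 318.9 K.
T₂ = 318.9 × (10.8/1.71)^(0.4) = 666.6 K.

T₂ ≈ 667 K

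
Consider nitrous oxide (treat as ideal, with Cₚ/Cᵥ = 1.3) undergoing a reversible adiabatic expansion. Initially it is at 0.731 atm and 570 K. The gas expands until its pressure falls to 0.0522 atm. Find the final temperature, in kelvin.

Adiabatic: T₂/T₁ = (P₂/P₁)^((γ−1)/γ).
T₂ = 570 × (0.0522/0.731)^(0.231) = 310 K.

T₂ ≈ 310 K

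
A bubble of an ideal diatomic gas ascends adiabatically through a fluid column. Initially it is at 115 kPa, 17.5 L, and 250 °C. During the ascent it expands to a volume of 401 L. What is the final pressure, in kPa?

Since PV^γ is constant along a reversible adiabat, P₂ = P₁ (V₁/V₂)^γ.
γ = 7/5 for a diatomic ideal gas.
P₂ = 115 × (17.5/401)^(7/5) = 1.434 kPa.

P₂ ≈ 1.43 kPa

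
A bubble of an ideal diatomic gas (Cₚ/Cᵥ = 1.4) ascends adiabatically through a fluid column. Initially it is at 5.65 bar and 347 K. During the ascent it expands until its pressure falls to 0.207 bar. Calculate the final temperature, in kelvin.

Along an adiabat T P^((1−γ)/γ) is constant, so T₂ = T₁ (P₂/P₁)^((γ−1)/γ).
T₂ = 347 × (0.207/5.65)^(0.286) = 134.9 K.

T₂ ≈ 135 K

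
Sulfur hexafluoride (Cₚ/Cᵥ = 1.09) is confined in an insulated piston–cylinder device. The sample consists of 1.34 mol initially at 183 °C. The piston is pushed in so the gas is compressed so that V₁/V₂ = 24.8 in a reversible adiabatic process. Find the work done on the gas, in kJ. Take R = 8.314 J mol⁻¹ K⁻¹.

For a reversible adiabat TV^(γ−1) is constant, so T₂ = T₁ (V₁/V₂)^(γ−1).
T₁ = 183 °C = 456.1 K.
T₂ = 456.1 × 24.8^(0.09) = 609 K.
Q = 0, so ΔU = W_on_gas = nCᵥΔT with Cᵥ = R/(γ−1) = 92.38 J/(mol·K).
ΔU = 1.34 × 92.38 × (609 − 456.1) = 18920 J.

W ≈ 18.9 kJ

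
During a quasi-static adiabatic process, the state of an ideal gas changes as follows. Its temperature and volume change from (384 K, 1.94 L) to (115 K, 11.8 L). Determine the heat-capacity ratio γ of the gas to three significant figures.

TV^(γ−1) = const ⇒ γ − 1 = ln(T₂/T₁) / ln(V₁/V₂).
γ = 1 + ln(115/384) / ln(1.94/11.8) = 1.668.

γ ≈ 1.67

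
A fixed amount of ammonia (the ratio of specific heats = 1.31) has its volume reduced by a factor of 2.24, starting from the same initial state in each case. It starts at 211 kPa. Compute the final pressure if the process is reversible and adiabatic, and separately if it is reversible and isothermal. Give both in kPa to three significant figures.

adiabatic: 607 kPa; isothermal: 473 kPa

Isothermal: P₂ = P₁(V₁/V₂) = 211×2.24 = 472.6 kPa.
Adiabatic: P₂ = P₁(V₁/V₂)^γ = 211×2.24^(1.31) = 606.9 kPa.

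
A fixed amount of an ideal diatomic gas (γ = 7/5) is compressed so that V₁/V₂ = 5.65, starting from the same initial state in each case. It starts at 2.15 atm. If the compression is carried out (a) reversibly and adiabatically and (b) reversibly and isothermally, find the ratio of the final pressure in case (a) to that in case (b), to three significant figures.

P_adiabatic / P_isothermal ≈ 2.00

Isothermal: P_b = P₁(V₁/V₂) = 2.15×5.65.
Adiabatic: P_a = P₁(V₁/V₂)^γ = 2.15×5.65^(7/5).
P_a/P_b = (V₁/V₂)^(γ−1) = 5.65^(2/5) = 1.999.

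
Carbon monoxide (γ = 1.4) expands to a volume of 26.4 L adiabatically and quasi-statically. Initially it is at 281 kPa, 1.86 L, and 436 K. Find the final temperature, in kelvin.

T₂ ≈ 151 K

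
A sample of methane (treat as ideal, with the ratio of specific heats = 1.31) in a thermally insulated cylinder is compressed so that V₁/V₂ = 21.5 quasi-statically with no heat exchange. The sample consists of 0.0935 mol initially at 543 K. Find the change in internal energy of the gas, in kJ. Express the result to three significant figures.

Adiabatic: T₁V₁^(γ−1) = T₂V₂^(γ−1) ⇒ T₂ = T₁ (V₁/V₂)^(γ−1).
T₂ = 543 × 21.5^(0.31) = 1406 K.
Q = 0, so ΔU = W_on_gas = nCᵥΔT with Cᵥ = R/(γ−1) = 26.82 J/(mol·K).
ΔU = 0.0935 × 26.82 × (1406 − 543) = 2163 J.

ΔU ≈ 2.16 kJ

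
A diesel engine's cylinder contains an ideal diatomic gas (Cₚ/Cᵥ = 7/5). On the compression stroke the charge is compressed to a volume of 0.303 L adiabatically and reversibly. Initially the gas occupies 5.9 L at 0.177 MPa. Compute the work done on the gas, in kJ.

W ≈ 5.95 kJ

P₂ = P₁(V₁/V₂)^γ = 0.177×(5.9/0.303)^(7/5) = 11.3 MPa.
For a reversible adiabat, W_by_gas = (P₁V₁ − P₂V₂)/(γ−1).
W_by = (177000×0.0059 − 1.13×10^7×0.000303) / (2/5) = -5950 J.
W_on_gas = −W_by = 5950 J.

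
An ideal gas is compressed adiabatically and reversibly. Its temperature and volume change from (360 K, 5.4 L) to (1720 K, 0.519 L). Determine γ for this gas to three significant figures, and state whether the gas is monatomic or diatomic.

γ ≈ 1.67; monatomic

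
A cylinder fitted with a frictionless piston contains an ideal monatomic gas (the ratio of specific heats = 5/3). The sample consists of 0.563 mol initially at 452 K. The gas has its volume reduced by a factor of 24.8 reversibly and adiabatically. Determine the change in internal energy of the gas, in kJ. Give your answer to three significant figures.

ΔU ≈ 23.8 kJ

Adiabatic: T₁V₁^(γ−1) = T₂V₂^(γ−1) ⇒ T₂ = T₁ (V₁/V₂)^(γ−1).
T₂ = 452 × 24.8^(2/3) = 3844 K.
Q = 0, so ΔU = W_on_gas = nCᵥΔT with Cᵥ = R/(γ−1) = 12.47 J/(mol·K).
ΔU = 0.563 × 12.47 × (3844 − 452) = 23820 J.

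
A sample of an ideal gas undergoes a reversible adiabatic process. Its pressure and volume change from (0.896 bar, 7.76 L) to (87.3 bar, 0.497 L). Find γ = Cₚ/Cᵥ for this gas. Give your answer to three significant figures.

PV^γ = const ⇒ γ = ln(P₂/P₁) / ln(V₁/V₂).
γ = ln(87.3/0.896) / ln(7.76/0.497) = 1.666.

γ ≈ 1.67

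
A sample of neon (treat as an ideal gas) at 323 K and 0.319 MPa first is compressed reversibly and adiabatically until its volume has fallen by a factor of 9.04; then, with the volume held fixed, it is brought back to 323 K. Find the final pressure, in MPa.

P₃ ≈ 2.88 MPa

For a monatomic ideal gas γ = 5/3.
Adiabatic step (PV^γ = const): P₂ = 0.319×9.04^(5/3) = 12.51 MPa; T₂ = 323×9.04^(2/3) = 1402 K.
Isochoric: P₃ = P₂(T₃/T₂) = 12.51 × (323/1402) = 2.884 MPa.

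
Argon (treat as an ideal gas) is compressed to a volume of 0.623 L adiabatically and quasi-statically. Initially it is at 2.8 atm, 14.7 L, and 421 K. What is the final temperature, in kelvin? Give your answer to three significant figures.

Adiabatic: T₁V₁^(γ−1) = T₂V₂^(γ−1) ⇒ T₂ = T₁ (V₁/V₂)^(γ−1).
γ = 5/3 for a monatomic ideal gas.
T₂ = 421 × (14.7/0.623)^(2/3) = 3463 K.

T₂ ≈ 3460 K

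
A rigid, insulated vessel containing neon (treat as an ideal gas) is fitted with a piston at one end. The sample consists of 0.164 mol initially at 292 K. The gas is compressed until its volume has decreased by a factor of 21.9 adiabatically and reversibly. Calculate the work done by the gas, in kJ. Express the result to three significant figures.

W ≈ -4.08 kJ

For a reversible adiabat TV^(γ−1) is constant, so T₂ = T₁ (V₁/V₂)^(γ−1).
γ = 5/3 for a monatomic ideal gas, so γ−1 = 2/3.
T₂ = 292 × 21.9^(2/3) = 2286 K.
Q = 0, so ΔU = W_on_gas = nCᵥΔT with Cᵥ = R/(γ−1) = 12.47 J/(mol·K).
ΔU = 0.164 × 12.47 × (2286 − 292) = 4078 J.
Work done by the gas = −ΔU = -4078 J.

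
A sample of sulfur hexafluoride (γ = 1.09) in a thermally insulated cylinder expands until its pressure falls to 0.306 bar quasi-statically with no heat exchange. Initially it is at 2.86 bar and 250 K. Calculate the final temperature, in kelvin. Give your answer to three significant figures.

T₂ ≈ 208 K

Adiabatic: T₂/T₁ = (P₂/P₁)^((γ−1)/γ).
T₂ = 250 × (0.306/2.86)^(0.0826) = 207.9 K.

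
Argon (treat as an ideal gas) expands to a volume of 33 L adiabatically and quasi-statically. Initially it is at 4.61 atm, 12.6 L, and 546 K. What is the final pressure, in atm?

P₂ ≈ 0.926 atm

Adiabatic: P₁V₁^γ = P₂V₂^γ ⇒ P₂ = P₁ (V₁/V₂)^γ.
γ = 5/3 for a monatomic ideal gas.
P₂ = 4.61 × (12.6/33)^(5/3) = 0.9264 atm.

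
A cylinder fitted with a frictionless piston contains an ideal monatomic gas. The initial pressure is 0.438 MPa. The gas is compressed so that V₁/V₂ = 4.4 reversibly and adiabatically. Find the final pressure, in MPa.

P₂ ≈ 5.17 MPa

Adiabatic: P₁V₁^γ = P₂V₂^γ ⇒ P₂ = P₁ (V₁/V₂)^γ.
For a monatomic ideal gas γ = 5/3.
P₂ = 0.438 × 4.4^(5/3) = 5.175 MPa.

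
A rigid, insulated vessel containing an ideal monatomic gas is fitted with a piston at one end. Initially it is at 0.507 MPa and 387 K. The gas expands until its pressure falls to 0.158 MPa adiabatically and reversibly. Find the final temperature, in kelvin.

T₂ ≈ 243 K

Along an adiabat T P^((1−γ)/γ) is constant, so T₂ = T₁ (P₂/P₁)^((γ−1)/γ).
For a monatomic ideal gas γ = 5/3, so (γ−1)/γ = 2/5.
T₂ = 387 × (0.158/0.507)^(2/5) = 242.8 K.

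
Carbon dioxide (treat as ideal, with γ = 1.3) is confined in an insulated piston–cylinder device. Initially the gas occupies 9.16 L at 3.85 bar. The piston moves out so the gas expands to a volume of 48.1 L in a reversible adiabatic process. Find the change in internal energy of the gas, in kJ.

ΔU ≈ -4.61 kJ

P₂ = P₁(V₁/V₂)^γ = 3.85×(9.16/48.1)^(1.3) = 0.4458 bar.
For a reversible adiabat, W_by_gas = (P₁V₁ − P₂V₂)/(γ−1).
W_by = (385000×0.00916 − 44580×0.0481) / (0.3) = 4608 J.
Q = 0 ⇒ ΔU = −W_by = -4608 J.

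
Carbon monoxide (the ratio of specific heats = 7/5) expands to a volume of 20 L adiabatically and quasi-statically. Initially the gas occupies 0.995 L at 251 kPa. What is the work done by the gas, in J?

P₂ = P₁(V₁/V₂)^γ = 251×(0.995/20)^(7/5) = 3.76 kPa.
For a reversible adiabat, W_by_gas = (P₁V₁ − P₂V₂)/(γ−1).
W_by = (251000×0.000995 − 3760×0.02) / (2/5) = 436.4 J.

W ≈ 436 J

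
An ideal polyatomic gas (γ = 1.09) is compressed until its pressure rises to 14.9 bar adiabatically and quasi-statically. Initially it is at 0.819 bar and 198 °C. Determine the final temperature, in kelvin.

T₂ ≈ 599 K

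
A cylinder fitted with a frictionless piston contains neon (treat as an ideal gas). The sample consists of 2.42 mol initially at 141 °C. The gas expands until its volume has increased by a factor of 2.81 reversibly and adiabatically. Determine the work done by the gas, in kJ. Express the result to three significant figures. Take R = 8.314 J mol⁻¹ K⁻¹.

W ≈ 6.22 kJ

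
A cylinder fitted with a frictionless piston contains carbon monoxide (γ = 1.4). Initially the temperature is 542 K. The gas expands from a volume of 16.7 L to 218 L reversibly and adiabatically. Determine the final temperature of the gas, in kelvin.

Adiabatic: T₁V₁^(γ−1) = T₂V₂^(γ−1) ⇒ T₂ = T₁ (V₁/V₂)^(γ−1).
T₂ = 542 × (16.7/218)^(0.4) = 194 K.

T₂ ≈ 194 K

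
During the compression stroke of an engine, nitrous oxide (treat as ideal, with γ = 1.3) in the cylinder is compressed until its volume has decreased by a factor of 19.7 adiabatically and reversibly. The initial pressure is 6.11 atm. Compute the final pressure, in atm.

Since PV^γ is constant along a reversible adiabat, P₂ = P₁ (V₁/V₂)^γ.
P₂ = 6.11 × 19.7^(1.3) = 294.3 atm.

P₂ ≈ 294 atm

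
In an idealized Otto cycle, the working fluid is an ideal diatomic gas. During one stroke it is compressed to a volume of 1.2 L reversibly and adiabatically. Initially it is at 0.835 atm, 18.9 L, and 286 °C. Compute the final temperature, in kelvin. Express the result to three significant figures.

Adiabatic: T₁V₁^(γ−1) = T₂V₂^(γ−1) ⇒ T₂ = T₁ (V₁/V₂)^(γ−1).
γ = 7/5 for a diatomic ideal gas.
T₁ = 286 °C = 559.1 K.
T₂ = 559.1 × (18.9/1.2)^(2/5) = 1684 K.

T₂ ≈ 1680 K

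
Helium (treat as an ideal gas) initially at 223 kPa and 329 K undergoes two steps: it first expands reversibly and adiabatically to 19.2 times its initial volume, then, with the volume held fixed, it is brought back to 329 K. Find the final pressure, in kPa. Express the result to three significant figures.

P₃ ≈ 11.6 kPa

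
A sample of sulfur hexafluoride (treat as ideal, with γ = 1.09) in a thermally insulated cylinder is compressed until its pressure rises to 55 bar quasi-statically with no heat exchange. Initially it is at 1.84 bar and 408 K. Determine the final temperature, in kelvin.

T₂ ≈ 540 K

Adiabatic: T₂/T₁ = (P₂/P₁)^((γ−1)/γ).
T₂ = 408 × (55/1.84)^(0.0826) = 540.1 K.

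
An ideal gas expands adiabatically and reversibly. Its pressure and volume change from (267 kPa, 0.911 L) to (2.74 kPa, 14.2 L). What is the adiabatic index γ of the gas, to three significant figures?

γ ≈ 1.67

PV^γ = const ⇒ γ = ln(P₂/P₁) / ln(V₁/V₂).
γ = ln(2.74/267) / ln(0.911/14.2) = 1.667.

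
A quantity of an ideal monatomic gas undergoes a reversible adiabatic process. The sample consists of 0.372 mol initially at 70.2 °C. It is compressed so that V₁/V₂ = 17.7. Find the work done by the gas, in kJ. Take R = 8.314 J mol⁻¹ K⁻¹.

For a reversible adiabat TV^(γ−1) is constant, so T₂ = T₁ (V₁/V₂)^(γ−1).
γ = 5/3 for a monatomic ideal gas, so γ−1 = 2/3.
T₁ = 70.2 °C = 343.3 K.
T₂ = 343.3 × 17.7^(2/3) = 2332 K.
Q = 0, so ΔU = W_on_gas = nCᵥΔT with Cᵥ = R/(γ−1) = 12.47 J/(mol·K).
ΔU = 0.372 × 12.47 × (2332 − 343.3) = 9226 J.
Work done by the gas = −ΔU = -9226 J.

W ≈ -9.23 kJ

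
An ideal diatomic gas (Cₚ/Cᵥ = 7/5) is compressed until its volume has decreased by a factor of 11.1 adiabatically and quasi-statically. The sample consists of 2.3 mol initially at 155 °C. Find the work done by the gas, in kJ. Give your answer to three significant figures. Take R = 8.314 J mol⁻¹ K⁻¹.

W ≈ -33.1 kJ

For a reversible adiabat TV^(γ−1) is constant, so T₂ = T₁ (V₁/V₂)^(γ−1).
T₁ = 155 °C = 428.1 K.
T₂ = 428.1 × 11.1^(2/5) = 1121 K.
Q = 0, so ΔU = W_on_gas = nCᵥΔT with Cᵥ = R/(γ−1) = 20.79 J/(mol·K).
ΔU = 2.3 × 20.79 × (1121 − 428.1) = 33140 J.
Work done by the gas = −ΔU = -33140 J.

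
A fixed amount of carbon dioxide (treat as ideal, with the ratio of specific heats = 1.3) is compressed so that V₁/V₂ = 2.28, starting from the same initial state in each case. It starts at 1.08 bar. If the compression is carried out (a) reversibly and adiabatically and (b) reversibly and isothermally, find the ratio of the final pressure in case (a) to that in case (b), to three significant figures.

P_adiabatic / P_isothermal ≈ 1.28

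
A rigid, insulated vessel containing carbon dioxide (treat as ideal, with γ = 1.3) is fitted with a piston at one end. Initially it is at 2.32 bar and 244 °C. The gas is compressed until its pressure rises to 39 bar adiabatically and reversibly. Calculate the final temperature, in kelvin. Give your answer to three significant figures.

T₂ ≈ 992 K

Along an adiabat T P^((1−γ)/γ) is constant, so T₂ = T₁ (P₂/P₁)^((γ−1)/γ).
T₁ = 244 °C = 517.1 K.
T₂ = 517.1 × (39/2.32)^(0.231) = 991.8 K.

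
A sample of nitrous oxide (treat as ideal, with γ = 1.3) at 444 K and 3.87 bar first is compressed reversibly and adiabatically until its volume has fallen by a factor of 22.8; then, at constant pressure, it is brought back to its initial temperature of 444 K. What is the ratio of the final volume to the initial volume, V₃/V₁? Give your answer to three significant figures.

Adiabatic step: V₂/V₁ = 0.04386; T₂ = T₁·22.8^(0.3) = 1134 K.
Isobaric step: V₃/V₂ = T₃/T₂ = 444/1134.
V₃/V₁ = (V₂/V₁)(V₃/V₂) = 0.04386 × (444/1134) = 0.01717.

V₃/V₁ ≈ 0.0172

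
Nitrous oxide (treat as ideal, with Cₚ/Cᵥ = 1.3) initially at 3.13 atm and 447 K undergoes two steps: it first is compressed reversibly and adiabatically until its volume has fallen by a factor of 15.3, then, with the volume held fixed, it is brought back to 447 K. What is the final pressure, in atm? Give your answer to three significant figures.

P₃ ≈ 47.9 atm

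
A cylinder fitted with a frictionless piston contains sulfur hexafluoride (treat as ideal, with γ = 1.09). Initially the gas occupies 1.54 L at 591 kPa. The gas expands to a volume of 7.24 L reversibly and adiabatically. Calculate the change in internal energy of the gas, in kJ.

P₂ = P₁(V₁/V₂)^γ = 591×(1.54/7.24)^(1.09) = 109.4 kPa.
For a reversible adiabat, W_by_gas = (P₁V₁ − P₂V₂)/(γ−1).
W_by = (591000×0.00154 − 109400×0.00724) / (0.09) = 1315 J.
Q = 0 ⇒ ΔU = −W_by = -1315 J.

ΔU ≈ -1.32 kJ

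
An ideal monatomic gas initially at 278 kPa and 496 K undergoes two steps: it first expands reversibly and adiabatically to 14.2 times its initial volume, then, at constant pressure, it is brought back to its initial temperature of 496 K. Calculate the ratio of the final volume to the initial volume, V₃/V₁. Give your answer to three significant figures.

For a monatomic ideal gas γ = 5/3.
Adiabatic step: V₂/V₁ = 14.2; T₂ = T₁·(1/14.2)^(2/3) = 84.58 K.
Isobaric step: V₃/V₂ = T₃/T₂ = 496/84.58.
V₃/V₁ = (V₂/V₁)(V₃/V₂) = 14.2 × (496/84.58) = 83.27.

V₃/V₁ ≈ 83.3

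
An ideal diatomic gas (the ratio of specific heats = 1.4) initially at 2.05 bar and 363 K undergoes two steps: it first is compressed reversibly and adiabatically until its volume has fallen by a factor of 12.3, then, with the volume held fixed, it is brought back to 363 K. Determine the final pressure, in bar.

P₃ ≈ 25.2 bar

Adiabatic step (PV^γ = const): P₂ = 2.05×12.3^(1.4) = 68.81 bar; T₂ = 363×12.3^(0.4) = 990.5 K.
Isochoric: P₃ = P₂(T₃/T₂) = 68.81 × (363/990.5) = 25.21 bar.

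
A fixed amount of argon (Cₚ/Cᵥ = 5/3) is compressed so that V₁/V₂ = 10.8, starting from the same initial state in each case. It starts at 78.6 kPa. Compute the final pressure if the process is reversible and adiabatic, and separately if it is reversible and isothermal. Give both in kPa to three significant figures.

adiabatic: 4150 kPa; isothermal: 849 kPa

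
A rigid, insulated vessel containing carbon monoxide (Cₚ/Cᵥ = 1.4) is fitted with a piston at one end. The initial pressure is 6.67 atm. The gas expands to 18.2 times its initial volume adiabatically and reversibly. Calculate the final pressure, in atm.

P₂ ≈ 0.115 atm

Adiabatic: P₁V₁^γ = P₂V₂^γ ⇒ P₂ = P₁ (V₁/V₂)^γ.
P₂ = 6.67 × (1/18.2)^(1.4) = 0.1148 atm.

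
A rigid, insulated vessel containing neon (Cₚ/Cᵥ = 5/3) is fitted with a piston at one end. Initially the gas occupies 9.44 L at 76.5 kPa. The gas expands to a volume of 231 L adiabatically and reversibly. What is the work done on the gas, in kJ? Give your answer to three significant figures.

P₂ = P₁(V₁/V₂)^γ = 76.5×(9.44/231)^(5/3) = 0.3709 kPa.
For a reversible adiabat, W_by_gas = (P₁V₁ − P₂V₂)/(γ−1).
W_by = (76500×0.00944 − 370.9×0.231) / (2/3) = 954.7 J.
W_on_gas = −W_by = -954.7 J.

W ≈ -0.955 kJ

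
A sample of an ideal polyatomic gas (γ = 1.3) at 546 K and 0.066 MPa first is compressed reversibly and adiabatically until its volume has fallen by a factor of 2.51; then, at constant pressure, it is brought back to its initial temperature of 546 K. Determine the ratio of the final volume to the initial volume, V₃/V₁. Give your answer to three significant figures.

V₃/V₁ ≈ 0.302

Adiabatic step: V₂/V₁ = 0.3984; T₂ = T₁·2.51^(0.3) = 719.6 K.
Isobaric step: V₃/V₂ = T₃/T₂ = 546/719.6.
V₃/V₁ = (V₂/V₁)(V₃/V₂) = 0.3984 × (546/719.6) = 0.3023.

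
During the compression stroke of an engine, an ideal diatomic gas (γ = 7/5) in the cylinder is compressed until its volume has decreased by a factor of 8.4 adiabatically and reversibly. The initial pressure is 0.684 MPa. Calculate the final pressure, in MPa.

Since PV^γ is constant along a reversible adiabat, P₂ = P₁ (V₁/V₂)^γ.
P₂ = 0.684 × 8.4^(7/5) = 13.46 MPa.

P₂ ≈ 13.5 MPa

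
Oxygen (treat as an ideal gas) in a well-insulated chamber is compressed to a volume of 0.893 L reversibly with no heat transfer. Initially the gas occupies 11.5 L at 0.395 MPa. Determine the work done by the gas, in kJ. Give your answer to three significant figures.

W ≈ -20.2 kJ

γ = 7/5 for a diatomic ideal gas.
P₂ = P₁(V₁/V₂)^γ = 0.395×(11.5/0.893)^(7/5) = 14.14 MPa.
For a reversible adiabat, W_by_gas = (P₁V₁ − P₂V₂)/(γ−1).
W_by = (395000×0.0115 − 1.414×10^7×0.000893) / (2/5) = -20210 J.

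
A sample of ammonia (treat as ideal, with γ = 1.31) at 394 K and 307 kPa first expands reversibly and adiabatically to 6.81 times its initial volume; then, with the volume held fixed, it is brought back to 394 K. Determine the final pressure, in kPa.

P₃ ≈ 45.1 kPa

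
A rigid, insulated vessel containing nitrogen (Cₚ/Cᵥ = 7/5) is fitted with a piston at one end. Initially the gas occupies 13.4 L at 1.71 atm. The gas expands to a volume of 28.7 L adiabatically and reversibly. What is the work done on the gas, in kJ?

W ≈ -1.52 kJ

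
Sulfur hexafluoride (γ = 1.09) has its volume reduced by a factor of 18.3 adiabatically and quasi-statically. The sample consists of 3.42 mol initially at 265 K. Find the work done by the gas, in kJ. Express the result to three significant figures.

W ≈ -25.0 kJ

Adiabatic: T₁V₁^(γ−1) = T₂V₂^(γ−1) ⇒ T₂ = T₁ (V₁/V₂)^(γ−1).
T₂ = 265 × 18.3^(0.09) = 344.2 K.
Q = 0, so ΔU = W_on_gas = nCᵥΔT with Cᵥ = R/(γ−1) = 92.38 J/(mol·K).
ΔU = 3.42 × 92.38 × (344.2 − 265) = 25040 J.
Work done by the gas = −ΔU = -25040 J.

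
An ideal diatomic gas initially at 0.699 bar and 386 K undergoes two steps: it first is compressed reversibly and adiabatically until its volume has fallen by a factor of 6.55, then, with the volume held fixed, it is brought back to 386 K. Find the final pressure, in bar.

P₃ ≈ 4.58 bar

For a diatomic ideal gas γ = 7/5.
Adiabatic step (PV^γ = const): P₂ = 0.699×6.55^(7/5) = 9.71 bar; T₂ = 386×6.55^(2/5) = 818.6 K.
Isochoric: P₃ = P₂(T₃/T₂) = 9.71 × (386/818.6) = 4.578 bar.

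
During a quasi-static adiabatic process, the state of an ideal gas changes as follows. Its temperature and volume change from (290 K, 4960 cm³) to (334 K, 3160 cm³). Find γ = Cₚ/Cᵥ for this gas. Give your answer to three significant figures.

γ ≈ 1.31

TV^(γ−1) = const ⇒ γ − 1 = ln(T₂/T₁) / ln(V₁/V₂).
γ = 1 + ln(334/290) / ln(4960/3160) = 1.313.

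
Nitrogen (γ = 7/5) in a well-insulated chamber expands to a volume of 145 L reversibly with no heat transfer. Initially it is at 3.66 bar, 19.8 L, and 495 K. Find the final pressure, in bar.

P₂ ≈ 0.225 bar

Since PV^γ is constant along a reversible adiabat, P₂ = P₁ (V₁/V₂)^γ.
P₂ = 3.66 × (19.8/145)^(7/5) = 0.2254 bar.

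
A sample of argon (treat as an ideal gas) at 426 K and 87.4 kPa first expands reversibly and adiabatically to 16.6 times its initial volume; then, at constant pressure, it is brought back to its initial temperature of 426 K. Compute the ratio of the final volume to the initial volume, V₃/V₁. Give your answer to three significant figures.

V₃/V₁ ≈ 108

For a monatomic ideal gas γ = 5/3.
Adiabatic step: V₂/V₁ = 16.6; T₂ = T₁·(1/16.6)^(2/3) = 65.46 K.
Isobaric step: V₃/V₂ = T₃/T₂ = 426/65.46.
V₃/V₁ = (V₂/V₁)(V₃/V₂) = 16.6 × (426/65.46) = 108.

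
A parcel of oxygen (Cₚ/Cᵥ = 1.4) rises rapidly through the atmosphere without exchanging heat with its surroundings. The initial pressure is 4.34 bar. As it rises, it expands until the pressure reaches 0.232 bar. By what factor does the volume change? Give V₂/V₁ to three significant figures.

V₂/V₁ ≈ 8.10

From PV^γ = const, V₂/V₁ = (P₁/P₂)^(1/γ).
V₂/V₁ = (4.34/0.232)^(0.714) = 8.102.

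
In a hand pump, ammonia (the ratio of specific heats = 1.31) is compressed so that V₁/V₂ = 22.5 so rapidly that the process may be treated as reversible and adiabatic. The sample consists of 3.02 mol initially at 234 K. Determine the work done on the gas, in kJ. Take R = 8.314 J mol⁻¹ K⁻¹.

W ≈ 30.8 kJ

Adiabatic: T₁V₁^(γ−1) = T₂V₂^(γ−1) ⇒ T₂ = T₁ (V₁/V₂)^(γ−1).
T₂ = 234 × 22.5^(0.31) = 614.3 K.
Q = 0, so ΔU = W_on_gas = nCᵥΔT with Cᵥ = R/(γ−1) = 26.82 J/(mol·K).
ΔU = 3.02 × 26.82 × (614.3 − 234) = 30800 J.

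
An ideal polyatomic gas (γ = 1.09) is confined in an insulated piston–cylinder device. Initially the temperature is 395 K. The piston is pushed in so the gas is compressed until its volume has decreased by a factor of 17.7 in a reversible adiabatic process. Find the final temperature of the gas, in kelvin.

T₂ ≈ 512 K

Adiabatic: T₁V₁^(γ−1) = T₂V₂^(γ−1) ⇒ T₂ = T₁ (V₁/V₂)^(γ−1).
T₂ = 395 × 17.7^(0.09) = 511.6 K.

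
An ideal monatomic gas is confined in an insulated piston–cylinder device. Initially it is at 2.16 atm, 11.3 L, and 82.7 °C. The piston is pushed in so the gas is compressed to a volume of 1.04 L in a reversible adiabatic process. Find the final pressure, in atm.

Since PV^γ is constant along a reversible adiabat, P₂ = P₁ (V₁/V₂)^γ.
γ = 5/3 for a monatomic ideal gas.
P₂ = 2.16 × (11.3/1.04)^(5/3) = 115.1 atm.

P₂ ≈ 115 atm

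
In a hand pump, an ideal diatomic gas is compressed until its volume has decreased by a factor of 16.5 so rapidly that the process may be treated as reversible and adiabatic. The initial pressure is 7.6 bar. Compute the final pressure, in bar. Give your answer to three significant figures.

Adiabatic: P₁V₁^γ = P₂V₂^γ ⇒ P₂ = P₁ (V₁/V₂)^γ.
For a diatomic ideal gas γ = 7/5.
P₂ = 7.6 × 16.5^(7/5) = 384.8 bar.

P₂ ≈ 385 bar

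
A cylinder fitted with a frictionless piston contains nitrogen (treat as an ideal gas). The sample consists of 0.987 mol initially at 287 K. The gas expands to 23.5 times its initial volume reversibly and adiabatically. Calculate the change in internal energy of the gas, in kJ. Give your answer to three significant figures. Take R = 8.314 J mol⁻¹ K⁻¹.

For a reversible adiabat TV^(γ−1) is constant, so T₂ = T₁ (V₁/V₂)^(γ−1).
γ = 7/5 for a diatomic ideal gas, so γ−1 = 2/5.
T₂ = 287 × (1/23.5)^(2/5) = 81.18 K.
Q = 0, so ΔU = W_on_gas = nCᵥΔT with Cᵥ = R/(γ−1) = 20.79 J/(mol·K).
ΔU = 0.987 × 20.79 × (81.18 − 287) = -4222 J.

ΔU ≈ -4.22 kJ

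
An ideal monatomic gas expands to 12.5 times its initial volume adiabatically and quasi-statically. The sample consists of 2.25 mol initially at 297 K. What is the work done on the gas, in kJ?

W ≈ -6.79 kJ

Adiabatic: T₁V₁^(γ−1) = T₂V₂^(γ−1) ⇒ T₂ = T₁ (V₁/V₂)^(γ−1).
γ = 5/3 for a monatomic ideal gas, so γ−1 = 2/3.
T₂ = 297 × (1/12.5)^(2/3) = 55.14 K.
Q = 0, so ΔU = W_on_gas = nCᵥΔT with Cᵥ = R/(γ−1) = 12.47 J/(mol·K).
ΔU = 2.25 × 12.47 × (55.14 − 297) = -6786 J.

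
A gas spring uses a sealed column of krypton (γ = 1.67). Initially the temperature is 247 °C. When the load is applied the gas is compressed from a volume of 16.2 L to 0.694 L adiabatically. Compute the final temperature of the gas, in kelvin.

T₂ ≈ 4290 K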